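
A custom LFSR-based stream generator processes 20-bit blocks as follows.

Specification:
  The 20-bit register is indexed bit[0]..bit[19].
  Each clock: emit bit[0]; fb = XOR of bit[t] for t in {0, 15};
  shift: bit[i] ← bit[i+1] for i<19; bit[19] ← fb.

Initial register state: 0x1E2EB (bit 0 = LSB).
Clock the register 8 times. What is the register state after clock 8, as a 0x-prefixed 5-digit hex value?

0xE81E2

reg_0 = 0x1E2EB
clock 1: out=1, reg = 0x0F175
clock 2: out=1, reg = 0x078BA
clock 3: out=0, reg = 0x03C5D
clock 4: out=1, reg = 0x81E2E
clock 5: out=0, reg = 0x40F17
clock 6: out=1, reg = 0xA078B
clock 7: out=1, reg = 0xD03C5
clock 8: out=1, reg = 0xE81E2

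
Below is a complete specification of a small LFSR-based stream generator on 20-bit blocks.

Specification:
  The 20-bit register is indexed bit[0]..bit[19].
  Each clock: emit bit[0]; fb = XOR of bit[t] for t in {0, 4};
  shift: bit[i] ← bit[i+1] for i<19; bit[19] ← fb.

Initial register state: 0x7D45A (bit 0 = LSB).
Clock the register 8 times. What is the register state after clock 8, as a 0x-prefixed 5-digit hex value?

0x1F7D4

reg_0 = 0x7D45A
clock 1: out=0, reg = 0xBEA2D
clock 2: out=1, reg = 0xDF516
clock 3: out=0, reg = 0xEFA8B
clock 4: out=1, reg = 0xF7D45
clock 5: out=1, reg = 0xFBEA2
clock 6: out=0, reg = 0x7DF51
clock 7: out=1, reg = 0x3EFA8
clock 8: out=0, reg = 0x1F7D4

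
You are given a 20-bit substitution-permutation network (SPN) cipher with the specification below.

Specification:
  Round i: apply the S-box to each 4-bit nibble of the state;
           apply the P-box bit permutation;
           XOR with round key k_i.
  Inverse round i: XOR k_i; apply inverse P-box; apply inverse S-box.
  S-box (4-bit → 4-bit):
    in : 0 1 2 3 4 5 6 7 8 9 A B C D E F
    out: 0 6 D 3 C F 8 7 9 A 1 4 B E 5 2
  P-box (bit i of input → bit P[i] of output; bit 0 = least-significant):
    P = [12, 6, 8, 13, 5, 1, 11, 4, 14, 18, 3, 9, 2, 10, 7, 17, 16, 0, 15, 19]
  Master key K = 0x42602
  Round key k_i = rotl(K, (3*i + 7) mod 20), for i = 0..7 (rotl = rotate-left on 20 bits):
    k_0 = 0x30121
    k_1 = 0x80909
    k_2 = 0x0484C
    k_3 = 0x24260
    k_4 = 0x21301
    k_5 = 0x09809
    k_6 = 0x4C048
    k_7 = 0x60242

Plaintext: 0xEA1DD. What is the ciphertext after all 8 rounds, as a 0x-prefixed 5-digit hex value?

s_0 = plaintext = 0xEA1DD
s_1 = Round(s_0, k_0) = 0x6A87F
s_2 = Round(s_1, k_1) = 0x0436F
s_3 = Round(s_2, k_2) = 0x6089C
s_4 = Round(s_3, k_3) = 0xA3032
s_5 = Round(s_4, k_4) = 0x32627
s_6 = Round(s_5, k_5) = 0x383FC
s_7 = Round(s_6, k_6) = 0x3B00F
s_8 = Round(s_7, k_7) = 0x70283

0x70283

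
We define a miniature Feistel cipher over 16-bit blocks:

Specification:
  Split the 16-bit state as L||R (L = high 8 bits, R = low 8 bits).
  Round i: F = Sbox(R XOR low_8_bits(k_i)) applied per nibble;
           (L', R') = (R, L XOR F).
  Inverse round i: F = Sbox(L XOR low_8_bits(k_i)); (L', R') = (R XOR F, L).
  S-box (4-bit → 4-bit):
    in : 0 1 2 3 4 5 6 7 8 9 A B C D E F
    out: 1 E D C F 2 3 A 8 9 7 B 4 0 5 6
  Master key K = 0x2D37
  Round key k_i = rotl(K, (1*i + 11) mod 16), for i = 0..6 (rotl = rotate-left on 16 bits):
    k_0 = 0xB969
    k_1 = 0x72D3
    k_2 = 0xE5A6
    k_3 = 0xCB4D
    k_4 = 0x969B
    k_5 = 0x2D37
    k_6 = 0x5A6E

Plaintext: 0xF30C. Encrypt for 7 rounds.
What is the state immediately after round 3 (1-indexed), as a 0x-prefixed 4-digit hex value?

0xE13B

s_0 = plaintext = 0xF30C
s_1 = Round(s_0, k_0) = 0x0CC1
s_2 = Round(s_1, k_1) = 0xC1E1
s_3 = Round(s_2, k_2) = 0xE13B
s_4 = Round(s_3, k_3) = 0x3B42
s_5 = Round(s_4, k_4) = 0x4232
s_6 = Round(s_5, k_5) = 0x3250
s_7 = Round(s_6, k_6) = 0x50F7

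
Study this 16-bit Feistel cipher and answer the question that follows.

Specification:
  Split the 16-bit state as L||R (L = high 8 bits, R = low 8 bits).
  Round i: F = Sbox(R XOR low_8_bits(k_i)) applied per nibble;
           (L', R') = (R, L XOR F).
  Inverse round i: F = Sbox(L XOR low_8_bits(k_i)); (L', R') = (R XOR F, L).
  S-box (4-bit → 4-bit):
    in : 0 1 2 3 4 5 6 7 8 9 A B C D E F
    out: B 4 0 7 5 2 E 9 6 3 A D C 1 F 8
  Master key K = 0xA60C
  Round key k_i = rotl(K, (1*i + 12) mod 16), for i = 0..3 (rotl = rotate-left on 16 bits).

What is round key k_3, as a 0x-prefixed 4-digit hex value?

0x5306

K = 0xA60C
k_0 = rotl(K, (1*0+12) mod 16) = rotl(K, 12) = 0xCA60
k_1 = rotl(K, (1*1+12) mod 16) = rotl(K, 13) = 0x94C1
k_2 = rotl(K, (1*2+12) mod 16) = rotl(K, 14) = 0x2983
k_3 = rotl(K, (1*3+12) mod 16) = rotl(K, 15) = 0x5306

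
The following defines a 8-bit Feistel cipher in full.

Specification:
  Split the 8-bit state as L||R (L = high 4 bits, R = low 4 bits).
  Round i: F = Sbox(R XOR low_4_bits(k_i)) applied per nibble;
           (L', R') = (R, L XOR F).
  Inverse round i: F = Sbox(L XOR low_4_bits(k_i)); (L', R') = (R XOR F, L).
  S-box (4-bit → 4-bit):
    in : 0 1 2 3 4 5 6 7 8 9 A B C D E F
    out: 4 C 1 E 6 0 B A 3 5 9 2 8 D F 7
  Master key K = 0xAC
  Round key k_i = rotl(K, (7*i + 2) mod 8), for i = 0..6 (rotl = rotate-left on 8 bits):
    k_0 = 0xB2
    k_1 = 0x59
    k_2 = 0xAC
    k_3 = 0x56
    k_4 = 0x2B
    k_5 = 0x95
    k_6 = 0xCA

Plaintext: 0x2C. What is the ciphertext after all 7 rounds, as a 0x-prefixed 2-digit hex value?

0x0F

s_0 = plaintext = 0x2C
s_1 = Round(s_0, k_0) = 0xCD
s_2 = Round(s_1, k_1) = 0xDA
s_3 = Round(s_2, k_2) = 0xA6
s_4 = Round(s_3, k_3) = 0x6E
s_5 = Round(s_4, k_4) = 0xE6
s_6 = Round(s_5, k_5) = 0x60
s_7 = Round(s_6, k_6) = 0x0F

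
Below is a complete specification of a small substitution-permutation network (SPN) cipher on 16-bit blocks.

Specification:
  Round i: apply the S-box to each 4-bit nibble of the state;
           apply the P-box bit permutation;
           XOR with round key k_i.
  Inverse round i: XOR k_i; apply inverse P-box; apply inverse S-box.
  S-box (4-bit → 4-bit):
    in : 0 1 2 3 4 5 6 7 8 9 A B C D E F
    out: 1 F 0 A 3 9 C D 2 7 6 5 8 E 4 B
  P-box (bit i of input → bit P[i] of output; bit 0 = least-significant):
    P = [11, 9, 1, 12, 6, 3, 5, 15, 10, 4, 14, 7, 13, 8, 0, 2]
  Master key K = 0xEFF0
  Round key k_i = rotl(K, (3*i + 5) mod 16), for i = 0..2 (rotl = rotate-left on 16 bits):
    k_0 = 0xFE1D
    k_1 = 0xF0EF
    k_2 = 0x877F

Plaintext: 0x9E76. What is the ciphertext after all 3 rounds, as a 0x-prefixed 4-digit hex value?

s_0 = plaintext = 0x9E76
s_1 = Round(s_0, k_0) = 0x0F7E
s_2 = Round(s_1, k_1) = 0x541D
s_3 = Round(s_2, k_2) = 0x3101

0x3101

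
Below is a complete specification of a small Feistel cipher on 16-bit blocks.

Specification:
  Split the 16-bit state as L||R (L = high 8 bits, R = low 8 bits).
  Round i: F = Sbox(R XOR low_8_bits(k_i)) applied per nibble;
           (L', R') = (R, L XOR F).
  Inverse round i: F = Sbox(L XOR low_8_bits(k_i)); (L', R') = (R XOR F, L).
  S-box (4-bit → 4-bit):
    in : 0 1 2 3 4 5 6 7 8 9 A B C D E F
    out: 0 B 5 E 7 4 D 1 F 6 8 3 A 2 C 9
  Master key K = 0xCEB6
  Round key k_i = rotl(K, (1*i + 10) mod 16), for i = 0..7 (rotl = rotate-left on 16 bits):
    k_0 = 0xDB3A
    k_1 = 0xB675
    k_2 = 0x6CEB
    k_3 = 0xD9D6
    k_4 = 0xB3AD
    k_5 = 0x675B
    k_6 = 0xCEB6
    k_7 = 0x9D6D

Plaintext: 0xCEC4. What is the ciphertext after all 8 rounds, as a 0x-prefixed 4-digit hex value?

0x0C66

s_0 = plaintext = 0xCEC4
s_1 = Round(s_0, k_0) = 0xC452
s_2 = Round(s_1, k_1) = 0x5295
s_3 = Round(s_2, k_2) = 0x954E
s_4 = Round(s_3, k_3) = 0x4EFA
s_5 = Round(s_4, k_4) = 0xFA0F
s_6 = Round(s_5, k_5) = 0x0FBD
s_7 = Round(s_6, k_6) = 0xBD0C
s_8 = Round(s_7, k_7) = 0x0C66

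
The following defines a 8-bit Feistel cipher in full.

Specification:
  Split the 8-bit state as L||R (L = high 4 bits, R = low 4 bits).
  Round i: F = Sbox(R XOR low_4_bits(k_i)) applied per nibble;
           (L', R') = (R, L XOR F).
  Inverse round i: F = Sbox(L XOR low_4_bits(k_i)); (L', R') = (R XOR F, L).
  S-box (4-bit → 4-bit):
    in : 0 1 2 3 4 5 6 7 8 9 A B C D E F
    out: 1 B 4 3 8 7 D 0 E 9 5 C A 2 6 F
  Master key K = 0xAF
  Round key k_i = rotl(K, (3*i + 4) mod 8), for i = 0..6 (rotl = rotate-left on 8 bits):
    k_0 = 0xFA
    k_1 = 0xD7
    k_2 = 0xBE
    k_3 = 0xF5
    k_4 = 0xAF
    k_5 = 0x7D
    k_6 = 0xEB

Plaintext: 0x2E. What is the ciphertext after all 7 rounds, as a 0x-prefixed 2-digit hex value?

s_0 = plaintext = 0x2E
s_1 = Round(s_0, k_0) = 0xEA
s_2 = Round(s_1, k_1) = 0xAC
s_3 = Round(s_2, k_2) = 0xCE
s_4 = Round(s_3, k_3) = 0xE0
s_5 = Round(s_4, k_4) = 0x01
s_6 = Round(s_5, k_5) = 0x1A
s_7 = Round(s_6, k_6) = 0xAA

0xAA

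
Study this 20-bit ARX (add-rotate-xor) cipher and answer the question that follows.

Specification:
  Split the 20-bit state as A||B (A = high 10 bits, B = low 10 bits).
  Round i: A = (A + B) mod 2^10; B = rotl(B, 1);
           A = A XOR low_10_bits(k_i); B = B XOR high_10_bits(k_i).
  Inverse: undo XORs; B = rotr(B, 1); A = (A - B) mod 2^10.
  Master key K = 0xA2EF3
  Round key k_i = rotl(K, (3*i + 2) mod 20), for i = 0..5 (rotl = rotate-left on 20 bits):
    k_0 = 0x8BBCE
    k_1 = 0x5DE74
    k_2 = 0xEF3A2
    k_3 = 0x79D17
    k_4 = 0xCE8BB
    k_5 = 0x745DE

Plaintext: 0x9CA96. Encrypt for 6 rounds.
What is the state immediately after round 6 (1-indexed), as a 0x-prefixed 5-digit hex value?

0xEEAD3

s_0 = plaintext = 0x9CA96
s_1 = Round(s_0, k_0) = 0xB1B03
s_2 = Round(s_1, k_1) = 0xEF770
s_3 = Round(s_2, k_2) = 0x23D5D
s_4 = Round(s_3, k_3) = 0x3EF5D
s_5 = Round(s_4, k_4) = 0x38D81
s_6 = Round(s_5, k_5) = 0xEEAD3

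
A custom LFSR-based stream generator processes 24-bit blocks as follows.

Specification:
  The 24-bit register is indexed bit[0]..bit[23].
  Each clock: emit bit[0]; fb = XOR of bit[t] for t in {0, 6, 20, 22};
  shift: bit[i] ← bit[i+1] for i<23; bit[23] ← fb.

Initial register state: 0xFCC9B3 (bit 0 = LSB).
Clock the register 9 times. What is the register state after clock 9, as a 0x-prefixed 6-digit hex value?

reg_0 = 0xFCC9B3
clock 1: out=1, reg = 0xFE64D9
clock 2: out=1, reg = 0x7F326C
clock 3: out=0, reg = 0xBF9936
clock 4: out=0, reg = 0xDFCC9B
clock 5: out=1, reg = 0xEFE64D
clock 6: out=1, reg = 0xF7F326
clock 7: out=0, reg = 0x7BF993
clock 8: out=1, reg = 0xBDFCC9
clock 9: out=1, reg = 0xDEFE64

0xDEFE64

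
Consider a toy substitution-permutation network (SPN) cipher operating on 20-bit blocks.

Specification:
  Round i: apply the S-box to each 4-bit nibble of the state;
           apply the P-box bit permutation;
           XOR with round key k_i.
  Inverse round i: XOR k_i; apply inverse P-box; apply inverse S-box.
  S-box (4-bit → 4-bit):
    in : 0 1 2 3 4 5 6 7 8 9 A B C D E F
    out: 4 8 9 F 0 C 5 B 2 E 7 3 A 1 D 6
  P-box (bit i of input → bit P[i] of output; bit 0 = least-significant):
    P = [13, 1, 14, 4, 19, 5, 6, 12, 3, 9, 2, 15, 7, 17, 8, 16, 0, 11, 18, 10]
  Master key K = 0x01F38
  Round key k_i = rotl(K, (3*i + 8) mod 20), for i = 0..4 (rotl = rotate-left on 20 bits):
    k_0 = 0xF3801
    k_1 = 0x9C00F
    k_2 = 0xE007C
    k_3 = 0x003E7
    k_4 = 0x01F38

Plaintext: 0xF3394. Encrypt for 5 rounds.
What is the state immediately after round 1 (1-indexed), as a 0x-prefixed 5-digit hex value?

s_0 = plaintext = 0xF3394
s_1 = Round(s_0, k_0) = 0x8A3ED
s_2 = Round(s_1, k_1) = 0x37BC3
s_3 = Round(s_2, k_2) = 0x97EC7
s_4 = Round(s_3, k_3) = 0x7BF59
s_5 = Round(s_4, k_4) = 0x241EF

0x8A3ED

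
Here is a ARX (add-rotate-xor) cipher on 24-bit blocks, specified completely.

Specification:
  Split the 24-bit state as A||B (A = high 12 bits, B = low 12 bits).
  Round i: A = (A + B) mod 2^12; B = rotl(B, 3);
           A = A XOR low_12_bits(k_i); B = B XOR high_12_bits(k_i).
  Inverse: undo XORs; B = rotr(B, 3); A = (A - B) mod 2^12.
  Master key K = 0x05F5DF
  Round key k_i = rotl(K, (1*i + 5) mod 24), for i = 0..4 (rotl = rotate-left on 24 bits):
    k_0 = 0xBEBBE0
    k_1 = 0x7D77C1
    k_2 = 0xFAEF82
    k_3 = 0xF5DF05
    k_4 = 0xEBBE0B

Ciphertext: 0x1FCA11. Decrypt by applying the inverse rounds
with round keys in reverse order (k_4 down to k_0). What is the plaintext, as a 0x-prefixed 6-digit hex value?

s_0 = ciphertext = 0x1FCA11
s_1 = InvRound(s_0, k_4) = 0xB62495
s_2 = InvRound(s_1, k_3) = 0x2EE179
s_3 = InvRound(s_2, k_2) = 0xD92FDA
s_4 = InvRound(s_3, k_1) = 0xF52B01
s_5 = InvRound(s_4, k_0) = 0x09541D

0x09541D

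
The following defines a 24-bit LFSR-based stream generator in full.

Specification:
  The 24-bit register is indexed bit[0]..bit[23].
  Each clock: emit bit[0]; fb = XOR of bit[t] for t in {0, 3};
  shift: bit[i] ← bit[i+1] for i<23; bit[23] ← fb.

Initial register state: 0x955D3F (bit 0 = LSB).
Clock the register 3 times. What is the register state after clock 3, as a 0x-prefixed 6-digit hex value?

0x12ABA7

reg_0 = 0x955D3F
clock 1: out=1, reg = 0x4AAE9F
clock 2: out=1, reg = 0x25574F
clock 3: out=1, reg = 0x12ABA7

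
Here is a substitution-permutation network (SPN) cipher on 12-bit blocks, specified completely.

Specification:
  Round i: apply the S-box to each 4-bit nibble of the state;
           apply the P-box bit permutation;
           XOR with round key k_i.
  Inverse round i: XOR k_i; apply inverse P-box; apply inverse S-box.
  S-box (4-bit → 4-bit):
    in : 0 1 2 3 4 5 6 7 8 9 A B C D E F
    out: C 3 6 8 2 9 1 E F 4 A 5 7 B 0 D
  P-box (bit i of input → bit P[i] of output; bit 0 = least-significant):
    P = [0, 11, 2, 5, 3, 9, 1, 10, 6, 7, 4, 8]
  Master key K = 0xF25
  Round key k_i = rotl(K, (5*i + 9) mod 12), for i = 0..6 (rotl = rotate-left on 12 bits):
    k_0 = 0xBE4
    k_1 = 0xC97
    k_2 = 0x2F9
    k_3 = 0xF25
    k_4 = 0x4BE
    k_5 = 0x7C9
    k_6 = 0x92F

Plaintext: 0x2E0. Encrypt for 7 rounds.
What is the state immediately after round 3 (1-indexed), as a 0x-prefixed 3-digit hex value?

0x32C

s_0 = plaintext = 0x2E0
s_1 = Round(s_0, k_0) = 0xB50
s_2 = Round(s_1, k_1) = 0x8EB
s_3 = Round(s_2, k_2) = 0x32C
s_4 = Round(s_3, k_3) = 0x422
s_5 = Round(s_4, k_4) = 0xE38
s_6 = Round(s_5, k_5) = 0xBEC
s_7 = Round(s_6, k_6) = 0x17A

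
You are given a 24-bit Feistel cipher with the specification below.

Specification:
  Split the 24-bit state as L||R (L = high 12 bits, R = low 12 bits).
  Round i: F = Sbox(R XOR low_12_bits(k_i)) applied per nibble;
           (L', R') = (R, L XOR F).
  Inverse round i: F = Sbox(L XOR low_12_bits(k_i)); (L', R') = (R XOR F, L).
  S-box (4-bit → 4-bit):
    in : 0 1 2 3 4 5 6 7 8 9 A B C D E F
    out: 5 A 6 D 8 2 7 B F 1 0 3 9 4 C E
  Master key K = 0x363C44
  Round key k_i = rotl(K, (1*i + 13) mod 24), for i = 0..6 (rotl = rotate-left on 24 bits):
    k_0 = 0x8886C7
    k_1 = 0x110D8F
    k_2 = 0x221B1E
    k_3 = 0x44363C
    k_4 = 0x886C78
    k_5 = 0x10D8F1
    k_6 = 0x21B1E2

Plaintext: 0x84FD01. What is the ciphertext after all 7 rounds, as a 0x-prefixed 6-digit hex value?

s_0 = plaintext = 0x84FD01
s_1 = Round(s_0, k_0) = 0xD01BD8
s_2 = Round(s_1, k_1) = 0xBD8A2A
s_3 = Round(s_2, k_2) = 0xA2A100
s_4 = Round(s_3, k_3) = 0x1001F3
s_5 = Round(s_4, k_4) = 0x1F35F3
s_6 = Round(s_5, k_5) = 0x5F35A5
s_7 = Round(s_6, k_6) = 0x5A5D78

0x5A5D78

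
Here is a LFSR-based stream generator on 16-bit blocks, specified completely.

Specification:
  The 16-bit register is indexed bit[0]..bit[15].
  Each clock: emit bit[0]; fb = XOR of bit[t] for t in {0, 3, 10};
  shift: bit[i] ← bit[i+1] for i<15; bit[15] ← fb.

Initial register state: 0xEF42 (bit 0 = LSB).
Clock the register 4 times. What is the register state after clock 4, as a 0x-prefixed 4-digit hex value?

0x1EF4

reg_0 = 0xEF42
clock 1: out=0, reg = 0xF7A1
clock 2: out=1, reg = 0x7BD0
clock 3: out=0, reg = 0x3DE8
clock 4: out=0, reg = 0x1EF4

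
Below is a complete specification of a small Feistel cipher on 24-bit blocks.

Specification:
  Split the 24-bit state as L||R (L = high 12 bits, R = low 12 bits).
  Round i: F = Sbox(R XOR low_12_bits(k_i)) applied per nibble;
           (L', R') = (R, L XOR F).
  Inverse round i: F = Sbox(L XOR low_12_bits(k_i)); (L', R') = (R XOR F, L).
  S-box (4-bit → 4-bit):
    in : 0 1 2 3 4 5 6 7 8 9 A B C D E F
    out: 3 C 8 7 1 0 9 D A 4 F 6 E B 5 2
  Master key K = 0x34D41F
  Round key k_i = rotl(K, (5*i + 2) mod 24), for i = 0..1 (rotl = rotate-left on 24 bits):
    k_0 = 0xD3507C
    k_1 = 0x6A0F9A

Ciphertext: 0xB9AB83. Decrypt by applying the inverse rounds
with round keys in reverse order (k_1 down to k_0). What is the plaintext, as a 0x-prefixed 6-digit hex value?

0x474AB0

s_0 = ciphertext = 0xB9AB83
s_1 = InvRound(s_0, k_1) = 0xAB0B9A
s_2 = InvRound(s_1, k_0) = 0x474AB0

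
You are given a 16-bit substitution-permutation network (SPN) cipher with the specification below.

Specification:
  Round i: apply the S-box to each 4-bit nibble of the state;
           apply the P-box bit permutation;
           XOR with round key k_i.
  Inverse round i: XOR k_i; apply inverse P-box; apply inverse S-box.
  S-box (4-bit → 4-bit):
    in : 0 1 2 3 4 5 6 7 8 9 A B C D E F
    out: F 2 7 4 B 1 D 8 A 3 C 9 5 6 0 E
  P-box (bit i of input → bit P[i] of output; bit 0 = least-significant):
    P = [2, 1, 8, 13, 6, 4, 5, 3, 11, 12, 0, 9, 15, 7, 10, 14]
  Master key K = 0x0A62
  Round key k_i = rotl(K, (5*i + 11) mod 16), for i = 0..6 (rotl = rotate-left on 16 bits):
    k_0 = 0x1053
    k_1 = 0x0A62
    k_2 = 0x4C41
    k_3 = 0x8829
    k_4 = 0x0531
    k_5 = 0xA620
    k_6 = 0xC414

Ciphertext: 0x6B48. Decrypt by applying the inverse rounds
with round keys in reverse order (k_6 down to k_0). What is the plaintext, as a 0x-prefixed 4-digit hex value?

s_0 = ciphertext = 0x6B48
s_1 = InvRound(s_0, k_6) = 0xCB46
s_2 = InvRound(s_1, k_5) = 0xA5C0
s_3 = InvRound(s_2, k_4) = 0x9327
s_4 = InvRound(s_3, k_3) = 0xE472
s_5 = InvRound(s_4, k_2) = 0x5CD8
s_6 = InvRound(s_5, k_1) = 0xF8F1
s_7 = InvRound(s_6, k_0) = 0x4538

0x4538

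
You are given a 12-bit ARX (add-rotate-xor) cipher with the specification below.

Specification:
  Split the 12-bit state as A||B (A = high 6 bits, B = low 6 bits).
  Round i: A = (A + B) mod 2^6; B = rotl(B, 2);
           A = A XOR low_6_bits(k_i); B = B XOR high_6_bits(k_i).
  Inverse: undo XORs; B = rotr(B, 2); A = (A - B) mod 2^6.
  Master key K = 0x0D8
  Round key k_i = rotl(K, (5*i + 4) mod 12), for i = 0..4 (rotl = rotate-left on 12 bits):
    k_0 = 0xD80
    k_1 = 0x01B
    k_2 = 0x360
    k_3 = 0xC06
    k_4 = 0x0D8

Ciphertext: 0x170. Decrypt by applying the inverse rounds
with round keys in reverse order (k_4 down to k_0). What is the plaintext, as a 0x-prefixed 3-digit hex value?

s_0 = ciphertext = 0x170
s_1 = InvRound(s_0, k_4) = 0x87C
s_2 = InvRound(s_1, k_3) = 0x903
s_3 = InvRound(s_2, k_2) = 0x863
s_4 = InvRound(s_3, k_1) = 0x0B8
s_5 = InvRound(s_4, k_0) = 0x7E3

0x7E3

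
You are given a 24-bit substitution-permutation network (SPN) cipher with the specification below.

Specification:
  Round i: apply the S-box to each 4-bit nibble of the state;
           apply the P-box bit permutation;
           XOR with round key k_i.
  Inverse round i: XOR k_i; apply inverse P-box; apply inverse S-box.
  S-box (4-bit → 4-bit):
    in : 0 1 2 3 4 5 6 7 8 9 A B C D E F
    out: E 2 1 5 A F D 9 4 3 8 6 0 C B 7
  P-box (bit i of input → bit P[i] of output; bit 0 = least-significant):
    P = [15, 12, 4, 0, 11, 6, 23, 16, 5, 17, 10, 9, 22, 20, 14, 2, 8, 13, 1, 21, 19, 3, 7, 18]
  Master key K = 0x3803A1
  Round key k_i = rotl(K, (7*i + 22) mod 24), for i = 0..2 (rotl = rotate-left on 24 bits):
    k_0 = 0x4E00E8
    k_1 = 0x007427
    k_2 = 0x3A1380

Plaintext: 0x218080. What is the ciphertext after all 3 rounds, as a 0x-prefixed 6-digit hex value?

0x17B1DA

s_0 = plaintext = 0x218080
s_1 = Round(s_0, k_0) = 0xC476F9
s_2 = Round(s_1, k_1) = 0xE0CA43
s_3 = Round(s_2, k_2) = 0x17B1DA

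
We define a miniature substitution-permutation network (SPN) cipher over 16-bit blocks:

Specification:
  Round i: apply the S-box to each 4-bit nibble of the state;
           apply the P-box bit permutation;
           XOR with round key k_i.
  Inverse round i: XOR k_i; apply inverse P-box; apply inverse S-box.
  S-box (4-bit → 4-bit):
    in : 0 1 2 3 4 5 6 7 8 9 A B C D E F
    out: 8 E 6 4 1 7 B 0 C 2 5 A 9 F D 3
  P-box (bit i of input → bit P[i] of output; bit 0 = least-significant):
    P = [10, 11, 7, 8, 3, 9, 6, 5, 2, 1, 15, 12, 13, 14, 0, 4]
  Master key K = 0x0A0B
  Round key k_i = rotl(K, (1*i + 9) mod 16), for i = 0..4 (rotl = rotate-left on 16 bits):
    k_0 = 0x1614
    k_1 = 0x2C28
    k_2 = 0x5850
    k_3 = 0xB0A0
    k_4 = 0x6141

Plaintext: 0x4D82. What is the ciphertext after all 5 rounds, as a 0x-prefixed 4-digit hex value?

0x2511

s_0 = plaintext = 0x4D82
s_1 = Round(s_0, k_0) = 0xAEF2
s_2 = Round(s_1, k_1) = 0x96A5
s_3 = Round(s_2, k_2) = 0x049E
s_4 = Round(s_3, k_3) = 0xB734
s_5 = Round(s_4, k_4) = 0x2511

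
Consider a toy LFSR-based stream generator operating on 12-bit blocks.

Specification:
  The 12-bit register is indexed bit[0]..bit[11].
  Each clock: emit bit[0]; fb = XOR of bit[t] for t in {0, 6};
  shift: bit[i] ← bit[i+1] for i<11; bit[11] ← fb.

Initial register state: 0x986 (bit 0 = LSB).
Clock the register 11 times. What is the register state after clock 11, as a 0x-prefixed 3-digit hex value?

0x341

reg_0 = 0x986
clock 1: out=0, reg = 0x4C3
clock 2: out=1, reg = 0x261
clock 3: out=1, reg = 0x130
clock 4: out=0, reg = 0x098
clock 5: out=0, reg = 0x04C
clock 6: out=0, reg = 0x826
clock 7: out=0, reg = 0x413
clock 8: out=1, reg = 0xA09
clock 9: out=1, reg = 0xD04
clock 10: out=0, reg = 0x682
clock 11: out=0, reg = 0x341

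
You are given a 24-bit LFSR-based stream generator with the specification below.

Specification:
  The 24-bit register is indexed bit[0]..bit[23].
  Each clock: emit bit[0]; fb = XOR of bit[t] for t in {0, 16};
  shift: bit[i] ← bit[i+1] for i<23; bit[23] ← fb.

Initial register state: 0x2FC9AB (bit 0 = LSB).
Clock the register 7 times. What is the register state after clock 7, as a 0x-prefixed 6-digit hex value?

reg_0 = 0x2FC9AB
clock 1: out=1, reg = 0x17E4D5
clock 2: out=1, reg = 0x0BF26A
clock 3: out=0, reg = 0x85F935
clock 4: out=1, reg = 0x42FC9A
clock 5: out=0, reg = 0x217E4D
clock 6: out=1, reg = 0x10BF26
clock 7: out=0, reg = 0x085F93

0x085F93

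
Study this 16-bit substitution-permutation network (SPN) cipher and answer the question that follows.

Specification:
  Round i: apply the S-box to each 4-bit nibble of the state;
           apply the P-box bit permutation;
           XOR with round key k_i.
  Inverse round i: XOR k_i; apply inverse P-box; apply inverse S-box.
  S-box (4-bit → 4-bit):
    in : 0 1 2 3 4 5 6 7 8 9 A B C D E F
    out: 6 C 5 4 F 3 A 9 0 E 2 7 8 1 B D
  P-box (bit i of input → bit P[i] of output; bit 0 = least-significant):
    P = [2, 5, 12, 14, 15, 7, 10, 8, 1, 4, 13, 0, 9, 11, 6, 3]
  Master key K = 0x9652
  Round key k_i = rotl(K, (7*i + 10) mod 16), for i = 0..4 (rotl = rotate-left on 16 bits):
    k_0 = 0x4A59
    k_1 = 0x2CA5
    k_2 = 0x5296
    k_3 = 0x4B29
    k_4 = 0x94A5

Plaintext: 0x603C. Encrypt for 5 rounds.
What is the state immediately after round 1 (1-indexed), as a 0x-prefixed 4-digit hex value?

0x2641

s_0 = plaintext = 0x603C
s_1 = Round(s_0, k_0) = 0x2641
s_2 = Round(s_1, k_1) = 0xFB74
s_3 = Round(s_2, k_2) = 0xA1E8
s_4 = Round(s_3, k_3) = 0xE2A8
s_5 = Round(s_4, k_4) = 0xBE2F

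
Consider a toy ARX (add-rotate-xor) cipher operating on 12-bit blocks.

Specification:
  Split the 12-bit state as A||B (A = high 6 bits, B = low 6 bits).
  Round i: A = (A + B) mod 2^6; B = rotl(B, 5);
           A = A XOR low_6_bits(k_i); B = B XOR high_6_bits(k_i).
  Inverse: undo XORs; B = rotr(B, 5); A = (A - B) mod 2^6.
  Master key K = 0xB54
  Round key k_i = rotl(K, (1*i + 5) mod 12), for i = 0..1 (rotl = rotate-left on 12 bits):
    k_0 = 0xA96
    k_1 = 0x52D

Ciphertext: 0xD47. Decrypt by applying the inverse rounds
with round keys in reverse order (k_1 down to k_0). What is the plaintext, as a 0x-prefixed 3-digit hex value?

0x318

s_0 = ciphertext = 0xD47
s_1 = InvRound(s_0, k_1) = 0xCA6
s_2 = InvRound(s_1, k_0) = 0x318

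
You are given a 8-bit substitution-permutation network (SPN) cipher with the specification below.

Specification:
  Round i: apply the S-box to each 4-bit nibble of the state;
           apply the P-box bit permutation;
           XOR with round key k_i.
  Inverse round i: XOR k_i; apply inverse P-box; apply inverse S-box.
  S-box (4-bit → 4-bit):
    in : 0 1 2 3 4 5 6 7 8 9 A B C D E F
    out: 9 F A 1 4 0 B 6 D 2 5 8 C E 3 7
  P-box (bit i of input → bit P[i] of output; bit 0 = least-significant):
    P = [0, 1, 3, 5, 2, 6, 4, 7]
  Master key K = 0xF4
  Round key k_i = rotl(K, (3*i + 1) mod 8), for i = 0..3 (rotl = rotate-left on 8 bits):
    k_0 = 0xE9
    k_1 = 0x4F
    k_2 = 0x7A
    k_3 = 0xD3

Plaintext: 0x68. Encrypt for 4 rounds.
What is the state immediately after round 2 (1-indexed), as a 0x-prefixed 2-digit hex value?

0xC3

s_0 = plaintext = 0x68
s_1 = Round(s_0, k_0) = 0x04
s_2 = Round(s_1, k_1) = 0xC3
s_3 = Round(s_2, k_2) = 0xEB
s_4 = Round(s_3, k_3) = 0xB7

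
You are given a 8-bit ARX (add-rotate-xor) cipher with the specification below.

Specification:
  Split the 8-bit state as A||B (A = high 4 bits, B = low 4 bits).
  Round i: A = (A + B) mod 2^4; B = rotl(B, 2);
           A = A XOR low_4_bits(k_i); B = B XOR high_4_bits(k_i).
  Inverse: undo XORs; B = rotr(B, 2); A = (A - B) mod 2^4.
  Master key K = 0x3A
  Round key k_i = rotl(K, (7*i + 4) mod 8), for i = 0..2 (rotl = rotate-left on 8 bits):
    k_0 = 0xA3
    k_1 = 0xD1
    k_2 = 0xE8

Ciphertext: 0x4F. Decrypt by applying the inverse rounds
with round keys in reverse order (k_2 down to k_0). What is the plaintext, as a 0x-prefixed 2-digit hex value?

s_0 = ciphertext = 0x4F
s_1 = InvRound(s_0, k_2) = 0x84
s_2 = InvRound(s_1, k_1) = 0x36
s_3 = InvRound(s_2, k_0) = 0xD3

0xD3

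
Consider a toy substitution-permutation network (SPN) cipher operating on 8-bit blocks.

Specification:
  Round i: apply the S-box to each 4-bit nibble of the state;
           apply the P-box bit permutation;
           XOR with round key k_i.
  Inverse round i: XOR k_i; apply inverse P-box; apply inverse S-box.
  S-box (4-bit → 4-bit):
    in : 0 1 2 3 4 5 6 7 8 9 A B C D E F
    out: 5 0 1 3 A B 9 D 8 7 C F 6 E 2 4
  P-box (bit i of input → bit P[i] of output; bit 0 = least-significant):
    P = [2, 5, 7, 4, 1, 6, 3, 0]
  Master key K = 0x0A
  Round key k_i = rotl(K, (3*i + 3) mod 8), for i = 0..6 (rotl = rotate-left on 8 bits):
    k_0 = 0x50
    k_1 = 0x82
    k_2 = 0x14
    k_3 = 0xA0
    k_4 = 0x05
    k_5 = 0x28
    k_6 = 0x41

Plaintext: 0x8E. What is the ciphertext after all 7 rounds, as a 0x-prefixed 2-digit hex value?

0xC7

s_0 = plaintext = 0x8E
s_1 = Round(s_0, k_0) = 0x71
s_2 = Round(s_1, k_1) = 0x89
s_3 = Round(s_2, k_2) = 0xB1
s_4 = Round(s_3, k_3) = 0xEB
s_5 = Round(s_4, k_4) = 0xF1
s_6 = Round(s_5, k_5) = 0x20
s_7 = Round(s_6, k_6) = 0xC7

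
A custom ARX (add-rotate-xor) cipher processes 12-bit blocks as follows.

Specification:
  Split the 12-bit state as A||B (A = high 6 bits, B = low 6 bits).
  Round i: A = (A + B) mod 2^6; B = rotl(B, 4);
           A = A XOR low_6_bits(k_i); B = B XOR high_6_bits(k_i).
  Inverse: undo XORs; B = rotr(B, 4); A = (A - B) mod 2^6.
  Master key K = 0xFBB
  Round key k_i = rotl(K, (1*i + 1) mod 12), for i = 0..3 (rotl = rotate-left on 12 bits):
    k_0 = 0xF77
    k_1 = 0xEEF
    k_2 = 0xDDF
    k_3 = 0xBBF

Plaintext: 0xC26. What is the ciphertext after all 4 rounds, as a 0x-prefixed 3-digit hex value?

s_0 = plaintext = 0xC26
s_1 = Round(s_0, k_0) = 0x854
s_2 = Round(s_1, k_1) = 0x6BE
s_3 = Round(s_2, k_2) = 0x1D8
s_4 = Round(s_3, k_3) = 0x828

0x828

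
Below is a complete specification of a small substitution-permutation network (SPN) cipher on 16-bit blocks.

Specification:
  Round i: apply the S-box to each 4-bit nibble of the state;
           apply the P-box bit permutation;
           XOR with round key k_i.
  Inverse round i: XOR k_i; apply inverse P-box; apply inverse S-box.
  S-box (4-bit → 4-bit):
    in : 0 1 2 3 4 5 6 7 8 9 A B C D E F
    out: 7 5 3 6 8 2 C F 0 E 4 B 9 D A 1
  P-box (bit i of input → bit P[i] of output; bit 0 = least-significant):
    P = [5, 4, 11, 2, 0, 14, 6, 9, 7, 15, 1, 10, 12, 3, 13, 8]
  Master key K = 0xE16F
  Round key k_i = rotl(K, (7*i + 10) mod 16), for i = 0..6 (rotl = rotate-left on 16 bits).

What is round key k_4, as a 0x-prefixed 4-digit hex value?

K = 0xE16F
k_0 = rotl(K, (7*0+10) mod 16) = rotl(K, 10) = 0xBF85
k_1 = rotl(K, (7*1+10) mod 16) = rotl(K, 1) = 0xC2DF
k_2 = rotl(K, (7*2+10) mod 16) = rotl(K, 8) = 0x6FE1
k_3 = rotl(K, (7*3+10) mod 16) = rotl(K, 15) = 0xF0B7
k_4 = rotl(K, (7*4+10) mod 16) = rotl(K, 6) = 0x5BF8

0x5BF8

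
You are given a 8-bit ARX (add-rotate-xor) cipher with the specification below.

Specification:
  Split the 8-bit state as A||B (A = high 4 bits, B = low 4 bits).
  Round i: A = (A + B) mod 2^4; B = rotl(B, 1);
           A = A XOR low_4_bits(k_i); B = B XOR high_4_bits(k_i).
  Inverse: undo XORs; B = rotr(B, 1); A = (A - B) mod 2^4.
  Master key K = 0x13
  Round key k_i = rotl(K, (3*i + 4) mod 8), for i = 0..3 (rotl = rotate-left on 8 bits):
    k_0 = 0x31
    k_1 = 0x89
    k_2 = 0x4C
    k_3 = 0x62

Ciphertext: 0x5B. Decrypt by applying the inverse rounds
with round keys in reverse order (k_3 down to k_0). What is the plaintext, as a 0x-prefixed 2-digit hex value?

s_0 = ciphertext = 0x5B
s_1 = InvRound(s_0, k_3) = 0x9E
s_2 = InvRound(s_1, k_2) = 0x05
s_3 = InvRound(s_2, k_1) = 0xBE
s_4 = InvRound(s_3, k_0) = 0xCE

0xCE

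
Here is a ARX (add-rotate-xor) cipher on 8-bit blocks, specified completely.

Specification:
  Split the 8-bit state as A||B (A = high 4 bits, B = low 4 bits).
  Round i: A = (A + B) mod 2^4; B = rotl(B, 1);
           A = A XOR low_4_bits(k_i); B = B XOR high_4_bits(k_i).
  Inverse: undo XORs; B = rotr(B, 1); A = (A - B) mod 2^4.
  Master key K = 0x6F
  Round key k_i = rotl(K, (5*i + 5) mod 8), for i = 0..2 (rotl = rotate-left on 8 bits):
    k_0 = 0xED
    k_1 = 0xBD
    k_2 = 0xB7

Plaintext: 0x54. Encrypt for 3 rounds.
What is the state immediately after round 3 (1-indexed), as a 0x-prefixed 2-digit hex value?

s_0 = plaintext = 0x54
s_1 = Round(s_0, k_0) = 0x46
s_2 = Round(s_1, k_1) = 0x77
s_3 = Round(s_2, k_2) = 0x95

0x95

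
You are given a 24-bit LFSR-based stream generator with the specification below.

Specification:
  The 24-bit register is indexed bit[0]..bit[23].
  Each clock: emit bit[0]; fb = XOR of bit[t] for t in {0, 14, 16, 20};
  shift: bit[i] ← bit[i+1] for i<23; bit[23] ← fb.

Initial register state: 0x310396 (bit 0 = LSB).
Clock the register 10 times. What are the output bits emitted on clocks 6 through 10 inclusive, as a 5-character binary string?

reg_0 = 0x310396
clock 1: out=0, reg = 0x1881CB
clock 2: out=1, reg = 0x0C40E5
clock 3: out=1, reg = 0x062072
clock 4: out=0, reg = 0x031039
clock 5: out=1, reg = 0x01881C
clock 6: out=0, reg = 0x80C40E
clock 7: out=0, reg = 0xC06207
clock 8: out=1, reg = 0x603103
clock 9: out=1, reg = 0xB01881
clock 10: out=1, reg = 0x580C40

00111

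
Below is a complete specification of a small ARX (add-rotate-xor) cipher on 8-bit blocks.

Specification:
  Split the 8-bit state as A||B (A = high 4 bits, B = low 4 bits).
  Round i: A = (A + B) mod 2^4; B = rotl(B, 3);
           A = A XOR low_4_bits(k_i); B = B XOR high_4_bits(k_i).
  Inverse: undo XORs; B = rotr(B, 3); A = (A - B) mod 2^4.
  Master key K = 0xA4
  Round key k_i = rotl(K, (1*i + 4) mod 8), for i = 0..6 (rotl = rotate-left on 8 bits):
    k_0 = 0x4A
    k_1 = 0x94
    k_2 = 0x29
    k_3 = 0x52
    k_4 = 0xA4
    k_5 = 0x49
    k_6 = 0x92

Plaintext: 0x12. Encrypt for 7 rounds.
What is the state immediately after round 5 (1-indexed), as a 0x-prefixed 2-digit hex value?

0x1E

s_0 = plaintext = 0x12
s_1 = Round(s_0, k_0) = 0x95
s_2 = Round(s_1, k_1) = 0xA3
s_3 = Round(s_2, k_2) = 0x4B
s_4 = Round(s_3, k_3) = 0xD8
s_5 = Round(s_4, k_4) = 0x1E
s_6 = Round(s_5, k_5) = 0x63
s_7 = Round(s_6, k_6) = 0xB0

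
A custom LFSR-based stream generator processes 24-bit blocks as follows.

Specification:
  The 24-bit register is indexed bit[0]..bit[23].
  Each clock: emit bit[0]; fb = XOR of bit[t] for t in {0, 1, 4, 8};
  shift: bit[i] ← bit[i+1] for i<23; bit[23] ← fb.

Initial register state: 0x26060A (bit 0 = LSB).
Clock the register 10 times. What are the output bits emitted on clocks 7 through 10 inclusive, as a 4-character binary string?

reg_0 = 0x26060A
clock 1: out=0, reg = 0x930305
clock 2: out=1, reg = 0x498182
clock 3: out=0, reg = 0x24C0C1
clock 4: out=1, reg = 0x926060
clock 5: out=0, reg = 0x493030
clock 6: out=0, reg = 0xA49818
clock 7: out=0, reg = 0xD24C0C
clock 8: out=0, reg = 0x692606
clock 9: out=0, reg = 0xB49303
clock 10: out=1, reg = 0xDA4981

0001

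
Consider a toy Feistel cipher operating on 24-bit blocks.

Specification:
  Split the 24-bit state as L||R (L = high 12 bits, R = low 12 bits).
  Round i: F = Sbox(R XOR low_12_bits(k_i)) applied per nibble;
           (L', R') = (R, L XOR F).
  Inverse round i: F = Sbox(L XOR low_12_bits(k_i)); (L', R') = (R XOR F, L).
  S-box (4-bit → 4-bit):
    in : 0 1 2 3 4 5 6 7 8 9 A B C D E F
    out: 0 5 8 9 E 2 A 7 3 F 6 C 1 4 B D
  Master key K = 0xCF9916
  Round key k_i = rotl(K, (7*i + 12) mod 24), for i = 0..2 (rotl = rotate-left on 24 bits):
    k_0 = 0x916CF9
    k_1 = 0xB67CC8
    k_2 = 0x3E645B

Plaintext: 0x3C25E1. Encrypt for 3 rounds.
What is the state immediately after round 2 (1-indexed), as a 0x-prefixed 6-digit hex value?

0xC915CE

s_0 = plaintext = 0x3C25E1
s_1 = Round(s_0, k_0) = 0x5E1C91
s_2 = Round(s_1, k_1) = 0xC915CE
s_3 = Round(s_2, k_2) = 0x5CE963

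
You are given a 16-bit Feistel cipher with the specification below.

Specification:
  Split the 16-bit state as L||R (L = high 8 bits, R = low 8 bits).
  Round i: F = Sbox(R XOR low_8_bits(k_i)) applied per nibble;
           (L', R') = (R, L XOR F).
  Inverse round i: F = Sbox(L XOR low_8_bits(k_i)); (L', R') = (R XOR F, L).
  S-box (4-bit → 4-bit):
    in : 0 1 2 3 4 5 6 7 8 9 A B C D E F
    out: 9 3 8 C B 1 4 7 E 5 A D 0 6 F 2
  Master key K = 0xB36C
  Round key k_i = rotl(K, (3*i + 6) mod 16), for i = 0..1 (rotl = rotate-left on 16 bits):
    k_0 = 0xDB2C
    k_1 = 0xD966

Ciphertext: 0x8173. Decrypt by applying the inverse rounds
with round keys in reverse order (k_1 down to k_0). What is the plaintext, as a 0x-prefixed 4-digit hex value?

0x2F84

s_0 = ciphertext = 0x8173
s_1 = InvRound(s_0, k_1) = 0x8481
s_2 = InvRound(s_1, k_0) = 0x2F84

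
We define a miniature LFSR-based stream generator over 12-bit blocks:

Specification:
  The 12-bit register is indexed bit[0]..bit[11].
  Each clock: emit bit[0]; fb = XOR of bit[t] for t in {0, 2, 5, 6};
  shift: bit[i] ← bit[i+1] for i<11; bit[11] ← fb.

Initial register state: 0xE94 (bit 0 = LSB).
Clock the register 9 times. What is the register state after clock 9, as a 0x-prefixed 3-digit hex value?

reg_0 = 0xE94
clock 1: out=0, reg = 0xF4A
clock 2: out=0, reg = 0xFA5
clock 3: out=1, reg = 0xFD2
clock 4: out=0, reg = 0xFE9
clock 5: out=1, reg = 0xFF4
clock 6: out=0, reg = 0xFFA
clock 7: out=0, reg = 0x7FD
clock 8: out=1, reg = 0x3FE
clock 9: out=0, reg = 0x9FF

0x9FF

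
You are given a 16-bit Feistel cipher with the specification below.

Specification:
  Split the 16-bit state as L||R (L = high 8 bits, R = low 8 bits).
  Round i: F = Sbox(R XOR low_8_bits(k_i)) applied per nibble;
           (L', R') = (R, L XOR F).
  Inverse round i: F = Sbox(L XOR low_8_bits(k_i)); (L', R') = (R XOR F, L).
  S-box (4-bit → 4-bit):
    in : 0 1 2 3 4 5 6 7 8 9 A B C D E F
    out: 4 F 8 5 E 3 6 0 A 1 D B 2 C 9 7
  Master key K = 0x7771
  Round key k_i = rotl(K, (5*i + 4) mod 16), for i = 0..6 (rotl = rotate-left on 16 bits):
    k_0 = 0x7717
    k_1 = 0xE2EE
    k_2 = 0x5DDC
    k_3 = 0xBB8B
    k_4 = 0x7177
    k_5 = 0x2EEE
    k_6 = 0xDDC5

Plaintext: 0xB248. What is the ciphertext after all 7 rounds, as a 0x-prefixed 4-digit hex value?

s_0 = plaintext = 0xB248
s_1 = Round(s_0, k_0) = 0x4885
s_2 = Round(s_1, k_1) = 0x8523
s_3 = Round(s_2, k_2) = 0x23F2
s_4 = Round(s_3, k_3) = 0xF222
s_5 = Round(s_4, k_4) = 0x22C1
s_6 = Round(s_5, k_5) = 0xC1A5
s_7 = Round(s_6, k_6) = 0xA5A5

0xA5A5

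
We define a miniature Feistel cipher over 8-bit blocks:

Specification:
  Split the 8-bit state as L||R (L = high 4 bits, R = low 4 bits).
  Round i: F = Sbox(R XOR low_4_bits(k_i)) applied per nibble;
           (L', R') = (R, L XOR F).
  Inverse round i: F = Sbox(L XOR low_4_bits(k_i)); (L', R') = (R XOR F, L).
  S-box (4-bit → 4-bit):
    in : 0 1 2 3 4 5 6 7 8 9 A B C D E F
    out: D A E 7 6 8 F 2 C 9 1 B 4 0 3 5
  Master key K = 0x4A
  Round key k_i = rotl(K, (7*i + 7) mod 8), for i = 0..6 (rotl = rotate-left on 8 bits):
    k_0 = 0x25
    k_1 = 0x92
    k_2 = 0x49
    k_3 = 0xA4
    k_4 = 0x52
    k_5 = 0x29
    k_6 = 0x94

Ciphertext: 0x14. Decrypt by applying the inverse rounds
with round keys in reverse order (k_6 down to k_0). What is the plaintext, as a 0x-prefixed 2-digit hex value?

0xCC

s_0 = ciphertext = 0x14
s_1 = InvRound(s_0, k_6) = 0xC1
s_2 = InvRound(s_1, k_5) = 0x9C
s_3 = InvRound(s_2, k_4) = 0x79
s_4 = InvRound(s_3, k_3) = 0xE7
s_5 = InvRound(s_4, k_2) = 0x5E
s_6 = InvRound(s_5, k_1) = 0xC5
s_7 = InvRound(s_6, k_0) = 0xCC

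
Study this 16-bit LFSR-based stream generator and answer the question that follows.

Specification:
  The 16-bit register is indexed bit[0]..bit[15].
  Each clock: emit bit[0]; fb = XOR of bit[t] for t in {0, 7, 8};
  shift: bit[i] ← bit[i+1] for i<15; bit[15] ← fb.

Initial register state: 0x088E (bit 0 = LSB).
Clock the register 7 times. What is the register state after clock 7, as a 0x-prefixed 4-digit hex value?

reg_0 = 0x088E
clock 1: out=0, reg = 0x8447
clock 2: out=1, reg = 0xC223
clock 3: out=1, reg = 0xE111
clock 4: out=1, reg = 0x7088
clock 5: out=0, reg = 0xB844
clock 6: out=0, reg = 0x5C22
clock 7: out=0, reg = 0x2E11

0x2E11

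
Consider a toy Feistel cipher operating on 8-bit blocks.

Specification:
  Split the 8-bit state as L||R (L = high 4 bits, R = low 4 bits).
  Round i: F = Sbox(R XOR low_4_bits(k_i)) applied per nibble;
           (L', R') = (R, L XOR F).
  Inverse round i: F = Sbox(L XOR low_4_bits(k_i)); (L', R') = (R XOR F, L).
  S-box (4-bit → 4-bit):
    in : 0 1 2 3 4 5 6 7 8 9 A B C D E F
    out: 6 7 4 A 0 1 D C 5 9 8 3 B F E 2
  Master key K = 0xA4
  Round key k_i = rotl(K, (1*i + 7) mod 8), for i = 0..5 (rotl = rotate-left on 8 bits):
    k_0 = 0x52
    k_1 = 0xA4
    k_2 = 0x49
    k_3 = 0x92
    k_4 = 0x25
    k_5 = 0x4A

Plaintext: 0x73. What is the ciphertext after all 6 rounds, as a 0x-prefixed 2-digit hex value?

0x60

s_0 = plaintext = 0x73
s_1 = Round(s_0, k_0) = 0x30
s_2 = Round(s_1, k_1) = 0x03
s_3 = Round(s_2, k_2) = 0x38
s_4 = Round(s_3, k_3) = 0x8B
s_5 = Round(s_4, k_4) = 0xB6
s_6 = Round(s_5, k_5) = 0x60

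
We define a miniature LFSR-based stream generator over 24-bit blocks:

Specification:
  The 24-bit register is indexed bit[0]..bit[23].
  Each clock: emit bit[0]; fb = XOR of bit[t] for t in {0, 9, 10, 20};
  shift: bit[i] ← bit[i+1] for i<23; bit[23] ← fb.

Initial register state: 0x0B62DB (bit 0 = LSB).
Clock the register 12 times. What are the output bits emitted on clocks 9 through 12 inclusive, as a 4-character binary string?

reg_0 = 0x0B62DB
clock 1: out=1, reg = 0x05B16D
clock 2: out=1, reg = 0x82D8B6
clock 3: out=0, reg = 0x416C5B
clock 4: out=1, reg = 0x20B62D
clock 5: out=1, reg = 0x905B16
clock 6: out=0, reg = 0x482D8B
clock 7: out=1, reg = 0x2416C5
clock 8: out=1, reg = 0x920B62
clock 9: out=0, reg = 0x4905B1
clock 10: out=1, reg = 0x2482D8
clock 11: out=0, reg = 0x92416C
clock 12: out=0, reg = 0xC920B6

0100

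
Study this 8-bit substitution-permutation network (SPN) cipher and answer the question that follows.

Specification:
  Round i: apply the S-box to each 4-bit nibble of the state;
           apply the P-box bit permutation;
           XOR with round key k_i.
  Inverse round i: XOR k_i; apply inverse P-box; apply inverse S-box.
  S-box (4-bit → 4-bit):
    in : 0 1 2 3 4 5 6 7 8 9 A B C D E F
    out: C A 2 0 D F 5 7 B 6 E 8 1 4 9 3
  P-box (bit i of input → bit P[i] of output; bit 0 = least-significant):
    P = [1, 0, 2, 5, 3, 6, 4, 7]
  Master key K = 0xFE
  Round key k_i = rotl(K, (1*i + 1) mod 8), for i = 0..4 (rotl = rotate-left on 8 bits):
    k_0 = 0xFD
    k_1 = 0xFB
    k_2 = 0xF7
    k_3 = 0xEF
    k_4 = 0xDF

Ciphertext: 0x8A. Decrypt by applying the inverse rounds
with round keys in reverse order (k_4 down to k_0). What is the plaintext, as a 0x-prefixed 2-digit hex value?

0x9C

s_0 = ciphertext = 0x8A
s_1 = InvRound(s_0, k_4) = 0x99
s_2 = InvRound(s_1, k_3) = 0x94
s_3 = InvRound(s_2, k_2) = 0x28
s_4 = InvRound(s_3, k_1) = 0xAF
s_5 = InvRound(s_4, k_0) = 0x9C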